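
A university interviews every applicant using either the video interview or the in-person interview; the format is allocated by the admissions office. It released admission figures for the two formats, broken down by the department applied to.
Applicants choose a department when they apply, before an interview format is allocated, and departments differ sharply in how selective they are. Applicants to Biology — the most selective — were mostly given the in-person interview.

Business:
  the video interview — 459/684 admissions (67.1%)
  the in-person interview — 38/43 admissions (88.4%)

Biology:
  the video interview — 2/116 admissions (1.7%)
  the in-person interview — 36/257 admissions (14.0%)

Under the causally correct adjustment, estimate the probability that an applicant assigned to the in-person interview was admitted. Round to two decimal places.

0.63

the in-person interview is higher inside every department stratum but the video interview is higher in aggregate. Whether to stratify depends on how department relates to the interview format.
The imbalance in department arose from how applicants were allocated, not from anything the interview format did; and department independently affects the outcome. The pooled gap is confounded — condition on department.
Standardising the in-person interview to the population department mix: 0.661·38/43 + 0.339·36/257 = 0.632.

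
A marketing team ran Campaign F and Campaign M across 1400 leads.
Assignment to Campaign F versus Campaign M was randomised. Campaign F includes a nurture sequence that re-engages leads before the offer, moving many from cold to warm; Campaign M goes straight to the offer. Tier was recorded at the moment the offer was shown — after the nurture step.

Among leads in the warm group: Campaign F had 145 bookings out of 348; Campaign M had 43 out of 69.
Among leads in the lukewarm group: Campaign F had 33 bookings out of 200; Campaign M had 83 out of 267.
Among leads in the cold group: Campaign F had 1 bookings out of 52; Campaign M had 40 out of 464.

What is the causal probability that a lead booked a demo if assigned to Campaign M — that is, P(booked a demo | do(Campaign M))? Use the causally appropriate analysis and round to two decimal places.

Within every engagement tier level Campaign M has the higher rate, yet pooled Campaign F does — Simpson's reversal.
Engagement tier is recorded after the campaign and is itself shifted by it — it sits on the causal path from campaign to outcome. Conditioning on a mediator would strip out part of the effect we want; the pooled comparison gives the total causal effect.
So P(outcome | do(Campaign M)) is just the pooled rate for Campaign M: 166/800 = 0.207.

0.21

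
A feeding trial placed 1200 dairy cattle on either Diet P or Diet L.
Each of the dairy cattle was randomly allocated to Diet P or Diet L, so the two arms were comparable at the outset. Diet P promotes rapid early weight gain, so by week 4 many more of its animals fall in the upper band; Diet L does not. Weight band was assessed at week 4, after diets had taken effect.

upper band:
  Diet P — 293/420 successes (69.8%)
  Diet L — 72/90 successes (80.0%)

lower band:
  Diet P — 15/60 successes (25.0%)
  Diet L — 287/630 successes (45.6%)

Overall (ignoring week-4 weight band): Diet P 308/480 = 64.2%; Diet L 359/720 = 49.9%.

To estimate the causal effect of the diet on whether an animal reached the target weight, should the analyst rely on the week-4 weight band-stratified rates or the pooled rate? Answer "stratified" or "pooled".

Week-4 weight band is downstream of the diet. One should not condition on a consequence of treatment, so the overall rates are the right comparison.
Pooled: Diet P 64.2% vs Diet L 49.9%; Diet P is higher overall.

pooled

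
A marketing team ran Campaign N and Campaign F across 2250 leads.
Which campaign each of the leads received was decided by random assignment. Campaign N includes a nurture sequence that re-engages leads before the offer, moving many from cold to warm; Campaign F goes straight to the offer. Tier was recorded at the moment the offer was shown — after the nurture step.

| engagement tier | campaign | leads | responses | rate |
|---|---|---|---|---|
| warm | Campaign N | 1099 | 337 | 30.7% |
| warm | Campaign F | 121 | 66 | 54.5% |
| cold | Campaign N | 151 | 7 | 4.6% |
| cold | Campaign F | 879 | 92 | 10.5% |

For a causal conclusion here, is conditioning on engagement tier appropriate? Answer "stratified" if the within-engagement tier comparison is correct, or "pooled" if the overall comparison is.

The stratified and pooled comparisons disagree (Campaign F wins within each engagement tier; Campaign N wins overall), so the answer turns on the causal role of engagement tier.
Engagement tier lies on the pathway campaign → engagement tier → outcome, so adjusting for it blocks the indirect effect. For the total causal effect of campaign, use the unadjusted pooled rates.
Pooled: Campaign N 27.5% vs Campaign F 15.8%; Campaign N is higher overall.

pooled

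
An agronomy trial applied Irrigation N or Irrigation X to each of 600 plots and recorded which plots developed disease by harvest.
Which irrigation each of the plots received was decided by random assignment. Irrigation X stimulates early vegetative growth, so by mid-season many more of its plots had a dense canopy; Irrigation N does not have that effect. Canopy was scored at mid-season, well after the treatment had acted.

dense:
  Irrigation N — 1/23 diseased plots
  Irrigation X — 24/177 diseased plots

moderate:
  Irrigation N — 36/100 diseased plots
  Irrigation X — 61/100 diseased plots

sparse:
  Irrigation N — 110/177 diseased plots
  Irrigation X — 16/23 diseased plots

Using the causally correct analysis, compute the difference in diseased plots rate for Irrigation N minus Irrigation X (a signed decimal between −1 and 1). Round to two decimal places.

Irrigation N is lower inside every mid-season canopy stratum but Irrigation X is lower in aggregate. Whether to stratify depends on how mid-season canopy relates to the irrigation.
Mid-season canopy is downstream of the irrigation. One should not condition on a consequence of treatment, so the overall rates are the right comparison.
The causal difference is the pooled difference: 0.490 − 0.337 = +0.153.

+0.15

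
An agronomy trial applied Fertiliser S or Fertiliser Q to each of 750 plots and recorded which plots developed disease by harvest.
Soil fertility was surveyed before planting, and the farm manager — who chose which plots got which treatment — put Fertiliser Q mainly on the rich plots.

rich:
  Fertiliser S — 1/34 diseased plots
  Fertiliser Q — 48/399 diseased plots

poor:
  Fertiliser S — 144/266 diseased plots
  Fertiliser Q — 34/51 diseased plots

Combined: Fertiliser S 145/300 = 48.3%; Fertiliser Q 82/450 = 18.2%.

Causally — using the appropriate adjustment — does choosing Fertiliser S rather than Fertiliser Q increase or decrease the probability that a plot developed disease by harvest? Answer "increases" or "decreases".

decreases

The soil fertility-specific comparison favours Fertiliser S throughout, but the pooled figures favour Fertiliser Q. The question is whether to condition on soil fertility.
Here soil fertility is a common cause — it drives both which fertiliser a case falls under and the outcome. The crude comparison mixes populations; the stratum-specific rates are the causally relevant ones.
Within each level — rich: 2.9% vs 12.0%; poor: 54.1% vs 66.7% — Fertiliser S is lower every time.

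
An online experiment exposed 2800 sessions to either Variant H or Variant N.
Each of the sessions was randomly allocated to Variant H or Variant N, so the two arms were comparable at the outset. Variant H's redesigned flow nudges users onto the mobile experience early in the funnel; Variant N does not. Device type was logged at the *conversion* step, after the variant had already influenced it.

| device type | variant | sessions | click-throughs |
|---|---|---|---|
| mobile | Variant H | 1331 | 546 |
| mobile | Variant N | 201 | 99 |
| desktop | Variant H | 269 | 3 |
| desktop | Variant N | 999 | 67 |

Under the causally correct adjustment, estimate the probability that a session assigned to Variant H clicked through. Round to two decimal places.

0.34

Variant N is higher inside every device type stratum but Variant H is higher in aggregate. Whether to stratify depends on how device type relates to the variant.
Device type is recorded after the variant and is itself shifted by it — it sits on the causal path from variant to outcome. Conditioning on a mediator would strip out part of the effect we want; the pooled comparison gives the total causal effect.
So P(outcome | do(Variant H)) is just the pooled rate for Variant H: 549/1600 = 0.343.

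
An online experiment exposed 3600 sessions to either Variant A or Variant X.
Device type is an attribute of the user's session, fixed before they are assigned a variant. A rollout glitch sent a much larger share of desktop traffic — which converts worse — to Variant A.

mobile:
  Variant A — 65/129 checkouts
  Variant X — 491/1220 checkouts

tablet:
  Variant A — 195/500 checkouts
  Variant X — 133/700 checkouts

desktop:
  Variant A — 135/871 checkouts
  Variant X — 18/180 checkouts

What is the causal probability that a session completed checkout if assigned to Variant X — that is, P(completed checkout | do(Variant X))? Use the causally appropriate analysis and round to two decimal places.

Within every device type level Variant A has the higher rate, yet pooled Variant X does — Simpson's reversal.
Nothing the variant does changes device type; the imbalance is an allocation artefact. With device type also predicting the outcome, the pooled figure is confounded, and the within-stratum comparison is the causal one.
Standardising Variant X to the population device type mix: 0.375·491/1220 + 0.333·133/700 + 0.292·18/180 = 0.243.

0.24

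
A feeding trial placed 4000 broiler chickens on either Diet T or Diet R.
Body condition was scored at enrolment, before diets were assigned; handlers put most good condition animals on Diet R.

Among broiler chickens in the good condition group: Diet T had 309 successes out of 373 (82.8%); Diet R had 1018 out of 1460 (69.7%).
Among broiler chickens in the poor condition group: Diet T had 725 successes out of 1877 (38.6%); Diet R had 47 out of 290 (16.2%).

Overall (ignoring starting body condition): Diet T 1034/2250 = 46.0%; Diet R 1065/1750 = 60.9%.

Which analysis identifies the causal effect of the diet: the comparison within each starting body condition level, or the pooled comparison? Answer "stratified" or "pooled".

stratified

Starting body condition satisfies the back-door criterion: it is not a descendant of the diet, and it blocks the spurious path from diet to outcome. Adjusting for it (i.e., using the within-starting body condition rates) gives the causal effect.
Within each level — good condition: 82.8% vs 69.7%; poor condition: 38.6% vs 16.2% — Diet T is higher every time.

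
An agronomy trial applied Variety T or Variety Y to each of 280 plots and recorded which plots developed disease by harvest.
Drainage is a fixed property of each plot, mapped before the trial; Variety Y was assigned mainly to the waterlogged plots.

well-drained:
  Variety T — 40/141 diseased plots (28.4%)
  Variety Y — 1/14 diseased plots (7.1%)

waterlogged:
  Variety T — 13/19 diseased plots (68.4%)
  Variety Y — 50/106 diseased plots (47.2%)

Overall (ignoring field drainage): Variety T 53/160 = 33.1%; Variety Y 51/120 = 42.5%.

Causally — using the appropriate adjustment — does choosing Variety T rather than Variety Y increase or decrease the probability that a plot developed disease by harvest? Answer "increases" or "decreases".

increases

Field drainage is set before the variety has any effect — it is not caused by the variety — and it independently drives the outcome. That makes it a confounder, so the causal comparison is within field drainage levels.
Within each level — well-drained: 28.4% vs 7.1%; waterlogged: 68.4% vs 47.2% — Variety Y is lower every time.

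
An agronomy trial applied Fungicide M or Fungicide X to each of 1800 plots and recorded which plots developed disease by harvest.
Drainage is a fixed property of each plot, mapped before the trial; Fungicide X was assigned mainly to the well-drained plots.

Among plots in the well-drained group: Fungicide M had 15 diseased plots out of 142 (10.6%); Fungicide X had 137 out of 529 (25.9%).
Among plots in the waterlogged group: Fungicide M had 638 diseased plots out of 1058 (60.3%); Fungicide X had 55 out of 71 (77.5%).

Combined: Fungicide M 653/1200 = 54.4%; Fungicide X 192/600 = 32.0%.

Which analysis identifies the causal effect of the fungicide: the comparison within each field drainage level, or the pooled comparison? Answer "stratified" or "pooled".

Fungicide M is lower inside every field drainage stratum but Fungicide X is lower in aggregate. Whether to stratify depends on how field drainage relates to the fungicide.
The imbalance in field drainage arose from how plots were allocated, not from anything the fungicide did; and field drainage independently affects the outcome. The pooled gap is confounded — condition on field drainage.
Within each level — well-drained: 10.6% vs 25.9%; waterlogged: 60.3% vs 77.5% — Fungicide M is lower every time.

stratified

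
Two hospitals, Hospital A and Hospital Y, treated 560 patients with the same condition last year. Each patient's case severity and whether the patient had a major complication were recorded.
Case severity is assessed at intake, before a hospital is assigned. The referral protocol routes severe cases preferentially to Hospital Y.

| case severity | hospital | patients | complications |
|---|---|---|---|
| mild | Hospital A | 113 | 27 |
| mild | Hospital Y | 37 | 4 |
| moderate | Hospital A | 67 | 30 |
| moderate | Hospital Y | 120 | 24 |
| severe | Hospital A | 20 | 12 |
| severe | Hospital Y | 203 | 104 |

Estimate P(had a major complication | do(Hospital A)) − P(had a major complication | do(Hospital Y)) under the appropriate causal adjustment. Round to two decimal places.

The case severity-specific comparison favours Hospital Y throughout, but the pooled figures favour Hospital A. The question is whether to condition on case severity.
Case severity is set before the hospital has any effect — it is not caused by the hospital — and it independently drives the outcome. That makes it a confounder, so the causal comparison is within case severity levels.
Adjusting over the population distribution of case severity: 0.268·(0.239−0.108) + 0.334·(0.448−0.200) + 0.398·(0.600−0.512) = +0.153.

+0.15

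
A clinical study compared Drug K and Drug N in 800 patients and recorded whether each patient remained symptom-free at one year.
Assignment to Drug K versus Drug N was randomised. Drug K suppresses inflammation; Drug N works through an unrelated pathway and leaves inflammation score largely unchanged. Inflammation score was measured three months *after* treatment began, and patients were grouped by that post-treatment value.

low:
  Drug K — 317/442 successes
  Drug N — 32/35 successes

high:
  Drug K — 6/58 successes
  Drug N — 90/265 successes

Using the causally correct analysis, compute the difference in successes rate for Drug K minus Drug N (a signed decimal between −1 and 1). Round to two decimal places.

+0.24

Drug N is higher inside every inflammation score stratum but Drug K is higher in aggregate. Whether to stratify depends on how inflammation score relates to the drug.
Inflammation score is downstream of the drug. One should not condition on a consequence of treatment, so the overall rates are the right comparison.
The causal difference is the pooled difference: 0.646 − 0.407 = +0.239.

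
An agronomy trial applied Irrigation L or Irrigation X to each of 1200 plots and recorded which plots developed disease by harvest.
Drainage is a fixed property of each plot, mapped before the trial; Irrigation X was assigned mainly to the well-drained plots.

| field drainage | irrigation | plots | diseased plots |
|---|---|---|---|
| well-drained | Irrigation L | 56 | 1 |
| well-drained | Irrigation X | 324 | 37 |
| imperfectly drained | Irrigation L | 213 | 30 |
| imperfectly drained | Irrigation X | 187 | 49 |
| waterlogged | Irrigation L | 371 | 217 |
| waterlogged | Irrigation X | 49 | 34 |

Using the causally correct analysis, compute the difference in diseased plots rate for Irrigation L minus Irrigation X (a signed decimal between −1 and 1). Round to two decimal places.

The field drainage-specific comparison favours Irrigation L throughout, but the pooled figures favour Irrigation X. The question is whether to condition on field drainage.
Nothing the irrigation does changes field drainage; the imbalance is an allocation artefact. With field drainage also predicting the outcome, the pooled figure is confounded, and the within-stratum comparison is the causal one.
Adjusting over the population distribution of field drainage: 0.317·(0.018−0.114) + 0.333·(0.141−0.262) + 0.350·(0.585−0.694) = -0.109.

-0.11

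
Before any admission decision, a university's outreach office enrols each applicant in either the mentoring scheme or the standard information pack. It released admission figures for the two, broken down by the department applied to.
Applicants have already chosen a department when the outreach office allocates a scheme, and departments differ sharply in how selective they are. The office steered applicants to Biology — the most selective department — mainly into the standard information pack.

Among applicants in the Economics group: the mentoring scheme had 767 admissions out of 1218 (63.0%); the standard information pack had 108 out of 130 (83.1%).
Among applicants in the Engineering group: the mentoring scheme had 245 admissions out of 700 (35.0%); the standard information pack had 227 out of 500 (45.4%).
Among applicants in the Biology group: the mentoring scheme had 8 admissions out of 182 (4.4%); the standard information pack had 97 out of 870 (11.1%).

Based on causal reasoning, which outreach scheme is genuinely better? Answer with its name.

the standard information pack is higher inside every department stratum but the mentoring scheme is higher in aggregate. Whether to stratify depends on how department relates to the outreach scheme.
The imbalance in department arose from how applicants were allocated, not from anything the outreach scheme did; and department independently affects the outcome. The pooled gap is confounded — condition on department.
Within each level — Economics: 63.0% vs 83.1%; Engineering: 35.0% vs 45.4%; Biology: 4.4% vs 11.1% — the standard information pack is higher every time.

the standard information pack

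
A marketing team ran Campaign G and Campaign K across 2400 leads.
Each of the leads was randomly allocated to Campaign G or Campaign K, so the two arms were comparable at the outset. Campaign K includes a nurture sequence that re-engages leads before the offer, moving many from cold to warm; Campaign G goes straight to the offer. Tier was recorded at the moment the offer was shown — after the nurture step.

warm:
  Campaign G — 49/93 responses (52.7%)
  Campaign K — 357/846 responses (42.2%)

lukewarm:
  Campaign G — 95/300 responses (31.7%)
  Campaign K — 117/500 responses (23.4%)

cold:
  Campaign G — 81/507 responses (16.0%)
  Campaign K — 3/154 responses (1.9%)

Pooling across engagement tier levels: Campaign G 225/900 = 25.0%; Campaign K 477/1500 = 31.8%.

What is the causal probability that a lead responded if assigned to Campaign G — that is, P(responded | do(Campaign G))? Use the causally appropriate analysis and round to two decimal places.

Engagement tier is recorded after the campaign and is itself shifted by it — it sits on the causal path from campaign to outcome. Conditioning on a mediator would strip out part of the effect we want; the pooled comparison gives the total causal effect.
So P(outcome | do(Campaign G)) is just the pooled rate for Campaign G: 225/900 = 0.250.

0.25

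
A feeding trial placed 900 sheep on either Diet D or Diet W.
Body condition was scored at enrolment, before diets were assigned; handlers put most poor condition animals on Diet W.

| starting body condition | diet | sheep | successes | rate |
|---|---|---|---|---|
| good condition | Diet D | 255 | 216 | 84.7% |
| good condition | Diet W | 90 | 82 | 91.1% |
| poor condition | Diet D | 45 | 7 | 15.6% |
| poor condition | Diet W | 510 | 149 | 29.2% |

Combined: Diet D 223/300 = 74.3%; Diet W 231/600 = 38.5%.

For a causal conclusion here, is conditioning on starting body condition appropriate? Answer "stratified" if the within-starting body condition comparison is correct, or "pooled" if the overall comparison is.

Diet W is higher inside every starting body condition stratum but Diet D is higher in aggregate. Whether to stratify depends on how starting body condition relates to the diet.
Starting body condition differs across diets for reasons unrelated to any effect of the diet itself, and it separately predicts the outcome — a classic confounder. We must compare within starting body condition levels.
Within each level — good condition: 84.7% vs 91.1%; poor condition: 15.6% vs 29.2% — Diet W is higher every time.

stratified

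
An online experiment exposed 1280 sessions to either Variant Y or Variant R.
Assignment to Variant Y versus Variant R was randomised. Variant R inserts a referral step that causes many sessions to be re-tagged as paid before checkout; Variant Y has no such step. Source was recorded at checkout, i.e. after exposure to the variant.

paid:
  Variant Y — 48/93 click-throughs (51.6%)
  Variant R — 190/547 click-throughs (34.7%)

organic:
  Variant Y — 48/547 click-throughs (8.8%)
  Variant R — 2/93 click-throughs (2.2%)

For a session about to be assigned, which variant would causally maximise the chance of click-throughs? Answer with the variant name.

Traffic source here is a post-treatment variable shaped by the variant; conditioning on it would introduce bias rather than remove it. The overall comparison is the causal one.
Pooled: Variant Y 15.0% vs Variant R 30.0%; Variant R is higher overall.

Variant R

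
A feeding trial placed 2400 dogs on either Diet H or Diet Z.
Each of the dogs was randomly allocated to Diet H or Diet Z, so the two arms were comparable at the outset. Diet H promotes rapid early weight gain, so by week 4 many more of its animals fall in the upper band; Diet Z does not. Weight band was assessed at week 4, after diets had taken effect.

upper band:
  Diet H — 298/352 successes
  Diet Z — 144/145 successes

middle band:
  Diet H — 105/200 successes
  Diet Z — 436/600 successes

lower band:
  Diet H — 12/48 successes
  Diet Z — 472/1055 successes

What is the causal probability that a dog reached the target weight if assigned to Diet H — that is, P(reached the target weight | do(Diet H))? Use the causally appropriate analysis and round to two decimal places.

Week-4 weight band lies on the pathway diet → week-4 weight band → outcome, so adjusting for it blocks the indirect effect. For the total causal effect of diet, use the unadjusted pooled rates.
So P(outcome | do(Diet H)) is just the pooled rate for Diet H: 415/600 = 0.692.

0.69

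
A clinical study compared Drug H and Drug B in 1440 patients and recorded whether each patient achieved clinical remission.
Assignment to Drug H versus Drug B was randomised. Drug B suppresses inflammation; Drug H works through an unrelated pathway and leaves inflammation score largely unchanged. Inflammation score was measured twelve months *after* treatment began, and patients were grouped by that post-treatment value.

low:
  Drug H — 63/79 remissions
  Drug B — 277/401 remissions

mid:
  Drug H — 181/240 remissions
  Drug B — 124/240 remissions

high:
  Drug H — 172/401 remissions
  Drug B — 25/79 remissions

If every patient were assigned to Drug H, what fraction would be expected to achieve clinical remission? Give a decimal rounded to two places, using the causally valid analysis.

Drug H is higher inside every inflammation score stratum but Drug B is higher in aggregate. Whether to stratify depends on how inflammation score relates to the drug.
Inflammation score lies on the pathway drug → inflammation score → outcome, so adjusting for it blocks the indirect effect. For the total causal effect of drug, use the unadjusted pooled rates.
So P(outcome | do(Drug H)) is just the pooled rate for Drug H: 416/720 = 0.578.

0.58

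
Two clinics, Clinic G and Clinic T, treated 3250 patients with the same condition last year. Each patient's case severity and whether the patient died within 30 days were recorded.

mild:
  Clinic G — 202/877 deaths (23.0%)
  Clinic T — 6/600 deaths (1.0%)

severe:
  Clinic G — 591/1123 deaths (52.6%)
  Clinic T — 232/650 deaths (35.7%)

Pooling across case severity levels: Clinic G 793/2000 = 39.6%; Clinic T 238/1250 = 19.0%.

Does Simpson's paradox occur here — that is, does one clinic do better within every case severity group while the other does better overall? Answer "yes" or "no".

no

Within each case severity level (mild 23.0% vs 1.0%; severe 52.6% vs 35.7%), Clinic T has the lower rate every time. Pooled: 39.6% vs 19.0% — Clinic T has the lower rate overall. They agree.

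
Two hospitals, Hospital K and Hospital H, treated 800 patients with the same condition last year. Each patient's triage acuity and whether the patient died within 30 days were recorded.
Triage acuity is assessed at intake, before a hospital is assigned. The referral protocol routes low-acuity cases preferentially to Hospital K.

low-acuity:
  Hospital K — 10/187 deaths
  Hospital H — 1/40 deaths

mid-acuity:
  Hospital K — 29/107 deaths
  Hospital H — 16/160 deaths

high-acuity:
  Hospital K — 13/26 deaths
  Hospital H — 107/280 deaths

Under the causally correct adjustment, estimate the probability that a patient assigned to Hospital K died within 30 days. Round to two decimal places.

Triage acuity is set before the hospital has any effect — it is not caused by the hospital — and it independently drives the outcome. That makes it a confounder, so the causal comparison is within triage acuity levels.
Standardising Hospital K to the population triage acuity mix: 0.284·10/187 + 0.334·29/107 + 0.383·13/26 = 0.297.

0.30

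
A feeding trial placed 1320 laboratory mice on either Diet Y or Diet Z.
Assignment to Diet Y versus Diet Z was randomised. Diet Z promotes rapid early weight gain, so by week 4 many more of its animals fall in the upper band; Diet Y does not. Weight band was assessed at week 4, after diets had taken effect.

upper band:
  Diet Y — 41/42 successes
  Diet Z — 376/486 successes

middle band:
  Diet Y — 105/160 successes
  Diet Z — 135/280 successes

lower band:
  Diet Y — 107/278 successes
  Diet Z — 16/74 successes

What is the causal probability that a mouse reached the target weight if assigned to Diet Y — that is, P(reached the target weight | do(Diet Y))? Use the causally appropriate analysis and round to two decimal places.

Stratifying would compare diets among laboratory mice the diets themselves sorted into week-4 weight band groups — a form of selection on an intermediate. The unconditioned pooled rates give the total causal effect.
So P(outcome | do(Diet Y)) is just the pooled rate for Diet Y: 253/480 = 0.527.

0.53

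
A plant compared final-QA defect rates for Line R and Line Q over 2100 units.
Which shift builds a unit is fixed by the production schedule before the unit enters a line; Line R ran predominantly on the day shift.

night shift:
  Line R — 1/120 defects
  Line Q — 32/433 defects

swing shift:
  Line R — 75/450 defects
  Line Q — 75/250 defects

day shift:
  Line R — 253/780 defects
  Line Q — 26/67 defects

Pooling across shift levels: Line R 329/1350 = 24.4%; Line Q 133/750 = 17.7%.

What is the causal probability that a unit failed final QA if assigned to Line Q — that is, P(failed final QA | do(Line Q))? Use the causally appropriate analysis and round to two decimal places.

Shift differs across lines for reasons unrelated to any effect of the line itself, and it separately predicts the outcome — a classic confounder. We must compare within shift levels.
Standardising Line Q to the population shift mix: 0.263·32/433 + 0.333·75/250 + 0.403·26/67 = 0.276.

0.28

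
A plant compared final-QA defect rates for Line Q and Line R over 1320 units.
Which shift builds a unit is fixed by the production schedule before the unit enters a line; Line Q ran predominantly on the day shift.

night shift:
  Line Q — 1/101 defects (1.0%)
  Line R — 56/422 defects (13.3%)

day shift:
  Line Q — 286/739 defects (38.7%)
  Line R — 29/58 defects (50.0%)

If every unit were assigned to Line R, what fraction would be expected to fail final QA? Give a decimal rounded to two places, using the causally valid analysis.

0.35

Since shift is a pre-existing factor (not a product of the line) and it affects the outcome on its own, it is a confounder. The stratified rates, not the pooled rate, identify the causal effect.
Standardising Line R to the population shift mix: 0.396·56/422 + 0.604·29/58 = 0.354.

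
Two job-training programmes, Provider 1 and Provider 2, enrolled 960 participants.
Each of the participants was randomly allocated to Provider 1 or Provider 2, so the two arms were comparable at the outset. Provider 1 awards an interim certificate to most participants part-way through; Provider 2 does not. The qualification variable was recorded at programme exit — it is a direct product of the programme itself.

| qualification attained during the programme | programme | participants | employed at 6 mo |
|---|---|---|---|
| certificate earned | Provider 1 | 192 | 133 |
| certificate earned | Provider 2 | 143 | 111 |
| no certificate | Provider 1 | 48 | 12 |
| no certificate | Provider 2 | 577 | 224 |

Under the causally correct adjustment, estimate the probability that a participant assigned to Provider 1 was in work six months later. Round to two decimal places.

The qualification attained during the programme-specific comparison favours Provider 2 throughout, but the pooled figures favour Provider 1. The question is whether to condition on qualification attained during the programme.
Stratifying would compare programmes among participants the programmes themselves sorted into qualification attained during the programme groups — a form of selection on an intermediate. The unconditioned pooled rates give the total causal effect.
So P(outcome | do(Provider 1)) is just the pooled rate for Provider 1: 145/240 = 0.604.

0.60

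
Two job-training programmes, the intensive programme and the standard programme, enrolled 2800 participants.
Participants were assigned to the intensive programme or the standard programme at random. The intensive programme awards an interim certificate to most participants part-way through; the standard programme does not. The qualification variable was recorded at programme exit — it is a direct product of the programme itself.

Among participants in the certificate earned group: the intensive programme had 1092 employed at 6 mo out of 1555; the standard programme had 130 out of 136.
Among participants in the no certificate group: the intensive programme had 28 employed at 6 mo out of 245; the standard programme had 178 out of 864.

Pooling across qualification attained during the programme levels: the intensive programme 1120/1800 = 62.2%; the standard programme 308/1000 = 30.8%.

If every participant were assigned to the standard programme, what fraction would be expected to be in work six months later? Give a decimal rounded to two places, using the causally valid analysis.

The qualification attained during the programme-specific comparison favours the standard programme throughout, but the pooled figures favour the intensive programme. The question is whether to condition on qualification attained during the programme.
The distribution of qualification attained during the programme is itself part of what the programme does — it is an intermediate outcome. Holding it fixed would remove that part of the effect; the total effect is the pooled difference.
So P(outcome | do(the standard programme)) is just the pooled rate for the standard programme: 308/1000 = 0.308.

0.31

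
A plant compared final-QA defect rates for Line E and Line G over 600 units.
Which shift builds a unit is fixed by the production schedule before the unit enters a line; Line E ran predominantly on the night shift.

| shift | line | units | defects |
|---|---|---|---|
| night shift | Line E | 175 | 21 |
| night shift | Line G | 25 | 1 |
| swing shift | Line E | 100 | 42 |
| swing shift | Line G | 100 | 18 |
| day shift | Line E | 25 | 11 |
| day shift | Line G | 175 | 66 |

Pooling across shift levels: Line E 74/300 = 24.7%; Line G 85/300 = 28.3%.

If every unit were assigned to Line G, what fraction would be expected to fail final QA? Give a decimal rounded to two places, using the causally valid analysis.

0.20

The imbalance in shift arose from how units were allocated, not from anything the line did; and shift independently affects the outcome. The pooled gap is confounded — condition on shift.
Standardising Line G to the population shift mix: 0.333·1/25 + 0.333·18/100 + 0.333·66/175 = 0.199.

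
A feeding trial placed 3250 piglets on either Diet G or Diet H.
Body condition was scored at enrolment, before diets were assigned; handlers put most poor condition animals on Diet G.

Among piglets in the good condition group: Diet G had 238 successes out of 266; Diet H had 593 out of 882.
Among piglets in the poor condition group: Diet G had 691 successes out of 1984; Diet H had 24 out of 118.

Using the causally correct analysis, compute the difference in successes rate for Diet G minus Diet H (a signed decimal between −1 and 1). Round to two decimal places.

+0.17

Starting body condition satisfies the back-door criterion: it is not a descendant of the diet, and it blocks the spurious path from diet to outcome. Adjusting for it (i.e., using the within-starting body condition rates) gives the causal effect.
Adjusting over the population distribution of starting body condition: 0.353·(0.895−0.672) + 0.647·(0.348−0.203) = +0.172.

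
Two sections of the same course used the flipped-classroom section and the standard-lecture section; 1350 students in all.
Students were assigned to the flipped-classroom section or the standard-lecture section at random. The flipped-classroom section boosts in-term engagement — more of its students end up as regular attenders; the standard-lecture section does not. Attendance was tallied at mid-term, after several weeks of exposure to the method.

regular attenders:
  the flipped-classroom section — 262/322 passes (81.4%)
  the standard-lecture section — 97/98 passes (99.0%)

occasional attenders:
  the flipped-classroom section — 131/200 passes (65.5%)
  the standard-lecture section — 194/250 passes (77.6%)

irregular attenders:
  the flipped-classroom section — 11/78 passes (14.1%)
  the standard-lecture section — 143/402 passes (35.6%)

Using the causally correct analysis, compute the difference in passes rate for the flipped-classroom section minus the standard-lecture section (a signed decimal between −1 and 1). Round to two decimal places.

+0.09

the standard-lecture section is higher inside every mid-term attendance stratum but the flipped-classroom section is higher in aggregate. Whether to stratify depends on how mid-term attendance relates to the teaching method.
Mid-term attendance is downstream of the teaching method. One should not condition on a consequence of treatment, so the overall rates are the right comparison.
The causal difference is the pooled difference: 0.673 − 0.579 = +0.095.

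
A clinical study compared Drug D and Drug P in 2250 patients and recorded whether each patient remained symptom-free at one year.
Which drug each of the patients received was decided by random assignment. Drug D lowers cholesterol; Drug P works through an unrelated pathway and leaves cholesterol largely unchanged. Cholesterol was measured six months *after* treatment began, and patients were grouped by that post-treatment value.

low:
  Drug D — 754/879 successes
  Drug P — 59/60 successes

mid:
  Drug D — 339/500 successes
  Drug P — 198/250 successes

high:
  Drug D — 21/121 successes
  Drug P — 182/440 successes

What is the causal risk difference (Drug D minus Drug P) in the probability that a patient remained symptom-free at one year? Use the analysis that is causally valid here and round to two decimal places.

+0.16

The cholesterol-specific comparison favours Drug P throughout, but the pooled figures favour Drug D. The question is whether to condition on cholesterol.
Stratifying would compare drugs among patients the drugs themselves sorted into cholesterol groups — a form of selection on an intermediate. The unconditioned pooled rates give the total causal effect.
The causal difference is the pooled difference: 0.743 − 0.585 = +0.157.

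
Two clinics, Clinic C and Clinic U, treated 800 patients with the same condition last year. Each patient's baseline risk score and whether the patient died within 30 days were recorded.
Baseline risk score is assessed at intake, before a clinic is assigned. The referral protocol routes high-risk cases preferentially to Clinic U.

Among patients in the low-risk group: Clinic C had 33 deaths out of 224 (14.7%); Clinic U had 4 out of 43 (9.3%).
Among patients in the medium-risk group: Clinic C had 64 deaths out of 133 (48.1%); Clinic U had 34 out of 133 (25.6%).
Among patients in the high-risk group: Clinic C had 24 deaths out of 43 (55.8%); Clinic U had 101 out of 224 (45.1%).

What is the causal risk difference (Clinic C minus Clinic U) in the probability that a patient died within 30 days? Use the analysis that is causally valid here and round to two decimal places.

Baseline risk score satisfies the back-door criterion: it is not a descendant of the clinic, and it blocks the spurious path from clinic to outcome. Adjusting for it (i.e., using the within-baseline risk score rates) gives the causal effect.
Adjusting over the population distribution of baseline risk score: 0.334·(0.147−0.093) + 0.333·(0.481−0.256) + 0.334·(0.558−0.451) = +0.129.

+0.13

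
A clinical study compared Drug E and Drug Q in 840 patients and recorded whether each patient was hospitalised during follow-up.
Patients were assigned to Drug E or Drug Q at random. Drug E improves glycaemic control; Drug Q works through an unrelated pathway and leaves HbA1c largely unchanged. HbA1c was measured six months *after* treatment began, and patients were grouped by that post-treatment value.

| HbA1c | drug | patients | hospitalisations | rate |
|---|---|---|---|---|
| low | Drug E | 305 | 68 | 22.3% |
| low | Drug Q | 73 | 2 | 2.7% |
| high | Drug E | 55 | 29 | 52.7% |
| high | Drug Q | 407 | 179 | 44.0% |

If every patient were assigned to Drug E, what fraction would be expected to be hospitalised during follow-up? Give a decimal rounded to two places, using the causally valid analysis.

Stratifying would compare drugs among patients the drugs themselves sorted into HbA1c groups — a form of selection on an intermediate. The unconditioned pooled rates give the total causal effect.
So P(outcome | do(Drug E)) is just the pooled rate for Drug E: 97/360 = 0.269.

0.27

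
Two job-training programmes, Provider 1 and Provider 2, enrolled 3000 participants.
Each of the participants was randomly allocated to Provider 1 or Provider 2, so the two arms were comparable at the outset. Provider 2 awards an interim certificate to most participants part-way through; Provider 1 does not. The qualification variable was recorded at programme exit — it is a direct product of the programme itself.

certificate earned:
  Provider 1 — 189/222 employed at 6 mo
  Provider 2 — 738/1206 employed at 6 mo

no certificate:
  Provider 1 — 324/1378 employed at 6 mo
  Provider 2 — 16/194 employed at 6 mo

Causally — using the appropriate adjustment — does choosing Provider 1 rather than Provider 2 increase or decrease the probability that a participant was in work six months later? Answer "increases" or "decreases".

Qualification attained during the programme is downstream of the programme. One should not condition on a consequence of treatment, so the overall rates are the right comparison.
Pooled: Provider 1 32.1% vs Provider 2 53.9%; Provider 2 is higher overall.

decreases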